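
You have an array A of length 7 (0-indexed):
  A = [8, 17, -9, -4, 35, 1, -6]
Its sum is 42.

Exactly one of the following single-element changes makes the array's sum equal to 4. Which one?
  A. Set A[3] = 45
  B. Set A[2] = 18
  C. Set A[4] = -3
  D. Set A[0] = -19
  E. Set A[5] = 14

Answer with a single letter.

Answer: C

Derivation:
Option A: A[3] -4->45, delta=49, new_sum=42+(49)=91
Option B: A[2] -9->18, delta=27, new_sum=42+(27)=69
Option C: A[4] 35->-3, delta=-38, new_sum=42+(-38)=4 <-- matches target
Option D: A[0] 8->-19, delta=-27, new_sum=42+(-27)=15
Option E: A[5] 1->14, delta=13, new_sum=42+(13)=55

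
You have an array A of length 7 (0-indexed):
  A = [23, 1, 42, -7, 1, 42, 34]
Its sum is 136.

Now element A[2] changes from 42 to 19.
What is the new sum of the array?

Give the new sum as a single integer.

Answer: 113

Derivation:
Old value at index 2: 42
New value at index 2: 19
Delta = 19 - 42 = -23
New sum = old_sum + delta = 136 + (-23) = 113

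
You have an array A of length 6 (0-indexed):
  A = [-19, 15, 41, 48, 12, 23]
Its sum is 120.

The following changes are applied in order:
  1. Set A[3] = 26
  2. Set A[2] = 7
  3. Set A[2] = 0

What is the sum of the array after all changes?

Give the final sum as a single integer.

Answer: 57

Derivation:
Initial sum: 120
Change 1: A[3] 48 -> 26, delta = -22, sum = 98
Change 2: A[2] 41 -> 7, delta = -34, sum = 64
Change 3: A[2] 7 -> 0, delta = -7, sum = 57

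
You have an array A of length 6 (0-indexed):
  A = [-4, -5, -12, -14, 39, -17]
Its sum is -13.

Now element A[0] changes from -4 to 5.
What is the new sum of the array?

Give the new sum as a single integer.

Old value at index 0: -4
New value at index 0: 5
Delta = 5 - -4 = 9
New sum = old_sum + delta = -13 + (9) = -4

Answer: -4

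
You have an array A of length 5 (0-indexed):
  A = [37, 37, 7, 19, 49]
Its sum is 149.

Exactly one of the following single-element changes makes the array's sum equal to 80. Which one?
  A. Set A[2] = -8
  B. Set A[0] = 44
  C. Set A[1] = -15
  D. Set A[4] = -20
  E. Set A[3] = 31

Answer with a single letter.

Option A: A[2] 7->-8, delta=-15, new_sum=149+(-15)=134
Option B: A[0] 37->44, delta=7, new_sum=149+(7)=156
Option C: A[1] 37->-15, delta=-52, new_sum=149+(-52)=97
Option D: A[4] 49->-20, delta=-69, new_sum=149+(-69)=80 <-- matches target
Option E: A[3] 19->31, delta=12, new_sum=149+(12)=161

Answer: D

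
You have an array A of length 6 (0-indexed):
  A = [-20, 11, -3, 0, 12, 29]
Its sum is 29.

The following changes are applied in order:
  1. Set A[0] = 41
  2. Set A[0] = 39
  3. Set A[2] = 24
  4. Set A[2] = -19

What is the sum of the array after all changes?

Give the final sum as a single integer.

Answer: 72

Derivation:
Initial sum: 29
Change 1: A[0] -20 -> 41, delta = 61, sum = 90
Change 2: A[0] 41 -> 39, delta = -2, sum = 88
Change 3: A[2] -3 -> 24, delta = 27, sum = 115
Change 4: A[2] 24 -> -19, delta = -43, sum = 72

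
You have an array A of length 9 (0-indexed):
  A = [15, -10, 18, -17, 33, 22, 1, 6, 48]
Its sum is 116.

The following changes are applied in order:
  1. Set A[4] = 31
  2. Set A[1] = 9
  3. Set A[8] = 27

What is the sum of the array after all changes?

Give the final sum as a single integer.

Answer: 112

Derivation:
Initial sum: 116
Change 1: A[4] 33 -> 31, delta = -2, sum = 114
Change 2: A[1] -10 -> 9, delta = 19, sum = 133
Change 3: A[8] 48 -> 27, delta = -21, sum = 112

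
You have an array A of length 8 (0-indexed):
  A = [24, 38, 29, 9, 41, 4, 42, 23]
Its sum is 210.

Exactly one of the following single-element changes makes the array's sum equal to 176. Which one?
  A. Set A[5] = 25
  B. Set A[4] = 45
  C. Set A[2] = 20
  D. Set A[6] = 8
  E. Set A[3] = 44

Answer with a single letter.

Option A: A[5] 4->25, delta=21, new_sum=210+(21)=231
Option B: A[4] 41->45, delta=4, new_sum=210+(4)=214
Option C: A[2] 29->20, delta=-9, new_sum=210+(-9)=201
Option D: A[6] 42->8, delta=-34, new_sum=210+(-34)=176 <-- matches target
Option E: A[3] 9->44, delta=35, new_sum=210+(35)=245

Answer: D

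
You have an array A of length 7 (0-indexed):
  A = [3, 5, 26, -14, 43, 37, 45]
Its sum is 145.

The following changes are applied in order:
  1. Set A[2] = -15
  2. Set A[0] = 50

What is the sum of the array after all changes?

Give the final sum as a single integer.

Initial sum: 145
Change 1: A[2] 26 -> -15, delta = -41, sum = 104
Change 2: A[0] 3 -> 50, delta = 47, sum = 151

Answer: 151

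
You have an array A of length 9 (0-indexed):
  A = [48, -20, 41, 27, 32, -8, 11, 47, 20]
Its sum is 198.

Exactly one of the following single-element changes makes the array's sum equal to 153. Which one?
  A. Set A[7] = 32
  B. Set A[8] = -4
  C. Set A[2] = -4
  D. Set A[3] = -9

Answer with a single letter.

Answer: C

Derivation:
Option A: A[7] 47->32, delta=-15, new_sum=198+(-15)=183
Option B: A[8] 20->-4, delta=-24, new_sum=198+(-24)=174
Option C: A[2] 41->-4, delta=-45, new_sum=198+(-45)=153 <-- matches target
Option D: A[3] 27->-9, delta=-36, new_sum=198+(-36)=162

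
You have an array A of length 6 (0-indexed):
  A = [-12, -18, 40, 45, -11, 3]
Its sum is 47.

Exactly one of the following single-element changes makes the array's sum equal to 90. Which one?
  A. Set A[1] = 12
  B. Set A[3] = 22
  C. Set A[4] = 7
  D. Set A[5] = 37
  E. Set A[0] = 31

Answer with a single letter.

Option A: A[1] -18->12, delta=30, new_sum=47+(30)=77
Option B: A[3] 45->22, delta=-23, new_sum=47+(-23)=24
Option C: A[4] -11->7, delta=18, new_sum=47+(18)=65
Option D: A[5] 3->37, delta=34, new_sum=47+(34)=81
Option E: A[0] -12->31, delta=43, new_sum=47+(43)=90 <-- matches target

Answer: E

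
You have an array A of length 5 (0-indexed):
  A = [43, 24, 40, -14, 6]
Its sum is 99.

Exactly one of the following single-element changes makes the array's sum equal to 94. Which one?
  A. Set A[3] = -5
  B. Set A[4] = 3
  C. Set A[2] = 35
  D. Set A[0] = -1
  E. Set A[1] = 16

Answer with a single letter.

Answer: C

Derivation:
Option A: A[3] -14->-5, delta=9, new_sum=99+(9)=108
Option B: A[4] 6->3, delta=-3, new_sum=99+(-3)=96
Option C: A[2] 40->35, delta=-5, new_sum=99+(-5)=94 <-- matches target
Option D: A[0] 43->-1, delta=-44, new_sum=99+(-44)=55
Option E: A[1] 24->16, delta=-8, new_sum=99+(-8)=91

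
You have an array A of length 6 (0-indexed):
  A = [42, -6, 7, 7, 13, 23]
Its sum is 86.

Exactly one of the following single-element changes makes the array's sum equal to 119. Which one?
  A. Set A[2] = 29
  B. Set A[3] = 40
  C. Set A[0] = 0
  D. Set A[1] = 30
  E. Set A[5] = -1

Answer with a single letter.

Answer: B

Derivation:
Option A: A[2] 7->29, delta=22, new_sum=86+(22)=108
Option B: A[3] 7->40, delta=33, new_sum=86+(33)=119 <-- matches target
Option C: A[0] 42->0, delta=-42, new_sum=86+(-42)=44
Option D: A[1] -6->30, delta=36, new_sum=86+(36)=122
Option E: A[5] 23->-1, delta=-24, new_sum=86+(-24)=62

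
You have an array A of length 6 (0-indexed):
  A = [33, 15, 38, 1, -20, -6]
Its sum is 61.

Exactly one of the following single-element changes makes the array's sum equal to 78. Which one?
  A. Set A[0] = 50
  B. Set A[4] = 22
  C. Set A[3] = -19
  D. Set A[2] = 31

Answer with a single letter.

Option A: A[0] 33->50, delta=17, new_sum=61+(17)=78 <-- matches target
Option B: A[4] -20->22, delta=42, new_sum=61+(42)=103
Option C: A[3] 1->-19, delta=-20, new_sum=61+(-20)=41
Option D: A[2] 38->31, delta=-7, new_sum=61+(-7)=54

Answer: A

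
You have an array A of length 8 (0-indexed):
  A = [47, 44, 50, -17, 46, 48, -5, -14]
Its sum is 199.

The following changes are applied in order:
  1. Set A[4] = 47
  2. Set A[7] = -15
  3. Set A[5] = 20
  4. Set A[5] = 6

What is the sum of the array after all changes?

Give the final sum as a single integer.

Answer: 157

Derivation:
Initial sum: 199
Change 1: A[4] 46 -> 47, delta = 1, sum = 200
Change 2: A[7] -14 -> -15, delta = -1, sum = 199
Change 3: A[5] 48 -> 20, delta = -28, sum = 171
Change 4: A[5] 20 -> 6, delta = -14, sum = 157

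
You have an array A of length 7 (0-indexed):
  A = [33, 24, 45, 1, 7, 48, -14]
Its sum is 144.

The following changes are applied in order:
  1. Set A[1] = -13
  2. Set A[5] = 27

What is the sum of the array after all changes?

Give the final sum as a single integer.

Initial sum: 144
Change 1: A[1] 24 -> -13, delta = -37, sum = 107
Change 2: A[5] 48 -> 27, delta = -21, sum = 86

Answer: 86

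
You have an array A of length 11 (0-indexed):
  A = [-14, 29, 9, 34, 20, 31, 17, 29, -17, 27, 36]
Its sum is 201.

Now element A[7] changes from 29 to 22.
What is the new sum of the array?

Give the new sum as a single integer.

Old value at index 7: 29
New value at index 7: 22
Delta = 22 - 29 = -7
New sum = old_sum + delta = 201 + (-7) = 194

Answer: 194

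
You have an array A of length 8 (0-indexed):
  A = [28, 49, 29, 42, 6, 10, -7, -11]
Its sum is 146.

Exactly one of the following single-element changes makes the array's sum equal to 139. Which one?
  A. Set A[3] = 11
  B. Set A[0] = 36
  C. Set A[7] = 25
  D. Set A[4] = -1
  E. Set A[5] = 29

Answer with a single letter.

Answer: D

Derivation:
Option A: A[3] 42->11, delta=-31, new_sum=146+(-31)=115
Option B: A[0] 28->36, delta=8, new_sum=146+(8)=154
Option C: A[7] -11->25, delta=36, new_sum=146+(36)=182
Option D: A[4] 6->-1, delta=-7, new_sum=146+(-7)=139 <-- matches target
Option E: A[5] 10->29, delta=19, new_sum=146+(19)=165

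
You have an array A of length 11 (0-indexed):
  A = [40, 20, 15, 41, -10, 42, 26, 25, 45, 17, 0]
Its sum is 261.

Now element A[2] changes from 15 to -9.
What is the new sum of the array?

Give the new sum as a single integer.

Old value at index 2: 15
New value at index 2: -9
Delta = -9 - 15 = -24
New sum = old_sum + delta = 261 + (-24) = 237

Answer: 237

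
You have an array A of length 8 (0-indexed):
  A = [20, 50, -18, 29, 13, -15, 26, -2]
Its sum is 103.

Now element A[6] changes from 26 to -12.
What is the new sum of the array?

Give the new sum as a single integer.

Old value at index 6: 26
New value at index 6: -12
Delta = -12 - 26 = -38
New sum = old_sum + delta = 103 + (-38) = 65

Answer: 65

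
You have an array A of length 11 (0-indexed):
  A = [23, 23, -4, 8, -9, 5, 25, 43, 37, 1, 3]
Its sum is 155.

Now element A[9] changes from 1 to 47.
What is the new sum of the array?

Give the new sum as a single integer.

Answer: 201

Derivation:
Old value at index 9: 1
New value at index 9: 47
Delta = 47 - 1 = 46
New sum = old_sum + delta = 155 + (46) = 201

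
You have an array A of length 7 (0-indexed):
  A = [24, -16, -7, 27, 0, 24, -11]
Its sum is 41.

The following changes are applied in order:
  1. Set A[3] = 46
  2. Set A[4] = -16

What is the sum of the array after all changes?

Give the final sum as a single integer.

Initial sum: 41
Change 1: A[3] 27 -> 46, delta = 19, sum = 60
Change 2: A[4] 0 -> -16, delta = -16, sum = 44

Answer: 44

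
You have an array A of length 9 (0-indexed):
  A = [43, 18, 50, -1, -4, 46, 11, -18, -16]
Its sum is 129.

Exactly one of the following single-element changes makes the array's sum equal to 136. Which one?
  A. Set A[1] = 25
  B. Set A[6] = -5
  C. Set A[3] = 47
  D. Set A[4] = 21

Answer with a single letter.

Option A: A[1] 18->25, delta=7, new_sum=129+(7)=136 <-- matches target
Option B: A[6] 11->-5, delta=-16, new_sum=129+(-16)=113
Option C: A[3] -1->47, delta=48, new_sum=129+(48)=177
Option D: A[4] -4->21, delta=25, new_sum=129+(25)=154

Answer: A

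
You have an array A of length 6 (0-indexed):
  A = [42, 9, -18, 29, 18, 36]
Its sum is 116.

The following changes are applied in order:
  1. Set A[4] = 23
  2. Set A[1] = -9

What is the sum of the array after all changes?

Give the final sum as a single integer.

Initial sum: 116
Change 1: A[4] 18 -> 23, delta = 5, sum = 121
Change 2: A[1] 9 -> -9, delta = -18, sum = 103

Answer: 103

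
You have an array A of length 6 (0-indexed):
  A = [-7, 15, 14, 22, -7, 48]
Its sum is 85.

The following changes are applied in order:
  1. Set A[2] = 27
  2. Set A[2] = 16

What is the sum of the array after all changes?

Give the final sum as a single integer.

Initial sum: 85
Change 1: A[2] 14 -> 27, delta = 13, sum = 98
Change 2: A[2] 27 -> 16, delta = -11, sum = 87

Answer: 87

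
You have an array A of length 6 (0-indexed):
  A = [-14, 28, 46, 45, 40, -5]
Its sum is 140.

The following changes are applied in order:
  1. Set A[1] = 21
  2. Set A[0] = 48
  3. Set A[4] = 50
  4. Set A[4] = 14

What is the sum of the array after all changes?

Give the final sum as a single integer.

Initial sum: 140
Change 1: A[1] 28 -> 21, delta = -7, sum = 133
Change 2: A[0] -14 -> 48, delta = 62, sum = 195
Change 3: A[4] 40 -> 50, delta = 10, sum = 205
Change 4: A[4] 50 -> 14, delta = -36, sum = 169

Answer: 169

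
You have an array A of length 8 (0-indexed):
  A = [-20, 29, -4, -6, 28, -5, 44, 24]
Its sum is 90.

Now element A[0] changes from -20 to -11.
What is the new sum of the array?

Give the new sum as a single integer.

Old value at index 0: -20
New value at index 0: -11
Delta = -11 - -20 = 9
New sum = old_sum + delta = 90 + (9) = 99

Answer: 99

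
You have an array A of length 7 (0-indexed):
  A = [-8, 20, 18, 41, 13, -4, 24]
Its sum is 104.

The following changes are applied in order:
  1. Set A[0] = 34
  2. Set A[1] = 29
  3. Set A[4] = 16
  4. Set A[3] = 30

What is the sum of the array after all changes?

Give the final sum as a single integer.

Initial sum: 104
Change 1: A[0] -8 -> 34, delta = 42, sum = 146
Change 2: A[1] 20 -> 29, delta = 9, sum = 155
Change 3: A[4] 13 -> 16, delta = 3, sum = 158
Change 4: A[3] 41 -> 30, delta = -11, sum = 147

Answer: 147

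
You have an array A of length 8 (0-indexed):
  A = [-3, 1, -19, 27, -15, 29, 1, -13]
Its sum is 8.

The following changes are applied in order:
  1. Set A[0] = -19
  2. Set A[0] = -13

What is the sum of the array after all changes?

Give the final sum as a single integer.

Answer: -2

Derivation:
Initial sum: 8
Change 1: A[0] -3 -> -19, delta = -16, sum = -8
Change 2: A[0] -19 -> -13, delta = 6, sum = -2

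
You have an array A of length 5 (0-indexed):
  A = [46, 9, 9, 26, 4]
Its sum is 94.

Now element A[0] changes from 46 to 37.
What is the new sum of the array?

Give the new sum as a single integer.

Answer: 85

Derivation:
Old value at index 0: 46
New value at index 0: 37
Delta = 37 - 46 = -9
New sum = old_sum + delta = 94 + (-9) = 85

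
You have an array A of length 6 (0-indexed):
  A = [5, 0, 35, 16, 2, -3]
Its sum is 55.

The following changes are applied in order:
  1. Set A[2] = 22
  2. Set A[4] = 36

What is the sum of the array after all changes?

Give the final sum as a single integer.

Initial sum: 55
Change 1: A[2] 35 -> 22, delta = -13, sum = 42
Change 2: A[4] 2 -> 36, delta = 34, sum = 76

Answer: 76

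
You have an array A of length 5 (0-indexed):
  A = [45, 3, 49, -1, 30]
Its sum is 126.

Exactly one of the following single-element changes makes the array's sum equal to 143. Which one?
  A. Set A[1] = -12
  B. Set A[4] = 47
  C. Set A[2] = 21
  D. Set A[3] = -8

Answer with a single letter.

Answer: B

Derivation:
Option A: A[1] 3->-12, delta=-15, new_sum=126+(-15)=111
Option B: A[4] 30->47, delta=17, new_sum=126+(17)=143 <-- matches target
Option C: A[2] 49->21, delta=-28, new_sum=126+(-28)=98
Option D: A[3] -1->-8, delta=-7, new_sum=126+(-7)=119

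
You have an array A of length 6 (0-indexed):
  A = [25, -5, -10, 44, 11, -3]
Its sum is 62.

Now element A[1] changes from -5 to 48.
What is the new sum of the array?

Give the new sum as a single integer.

Answer: 115

Derivation:
Old value at index 1: -5
New value at index 1: 48
Delta = 48 - -5 = 53
New sum = old_sum + delta = 62 + (53) = 115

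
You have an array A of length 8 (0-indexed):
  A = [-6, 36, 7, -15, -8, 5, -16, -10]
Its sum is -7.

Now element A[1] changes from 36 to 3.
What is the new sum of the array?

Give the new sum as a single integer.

Old value at index 1: 36
New value at index 1: 3
Delta = 3 - 36 = -33
New sum = old_sum + delta = -7 + (-33) = -40

Answer: -40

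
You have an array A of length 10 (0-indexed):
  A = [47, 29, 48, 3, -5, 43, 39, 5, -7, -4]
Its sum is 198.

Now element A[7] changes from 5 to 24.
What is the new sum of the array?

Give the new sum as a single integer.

Old value at index 7: 5
New value at index 7: 24
Delta = 24 - 5 = 19
New sum = old_sum + delta = 198 + (19) = 217

Answer: 217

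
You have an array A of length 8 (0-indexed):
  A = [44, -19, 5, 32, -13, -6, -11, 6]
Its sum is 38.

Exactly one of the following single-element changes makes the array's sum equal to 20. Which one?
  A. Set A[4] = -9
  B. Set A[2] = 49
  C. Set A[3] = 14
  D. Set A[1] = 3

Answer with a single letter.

Option A: A[4] -13->-9, delta=4, new_sum=38+(4)=42
Option B: A[2] 5->49, delta=44, new_sum=38+(44)=82
Option C: A[3] 32->14, delta=-18, new_sum=38+(-18)=20 <-- matches target
Option D: A[1] -19->3, delta=22, new_sum=38+(22)=60

Answer: C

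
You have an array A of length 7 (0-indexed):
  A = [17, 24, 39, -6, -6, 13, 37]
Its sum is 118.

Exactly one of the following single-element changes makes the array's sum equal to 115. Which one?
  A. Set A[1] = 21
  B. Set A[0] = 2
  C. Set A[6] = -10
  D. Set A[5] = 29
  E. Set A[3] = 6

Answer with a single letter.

Answer: A

Derivation:
Option A: A[1] 24->21, delta=-3, new_sum=118+(-3)=115 <-- matches target
Option B: A[0] 17->2, delta=-15, new_sum=118+(-15)=103
Option C: A[6] 37->-10, delta=-47, new_sum=118+(-47)=71
Option D: A[5] 13->29, delta=16, new_sum=118+(16)=134
Option E: A[3] -6->6, delta=12, new_sum=118+(12)=130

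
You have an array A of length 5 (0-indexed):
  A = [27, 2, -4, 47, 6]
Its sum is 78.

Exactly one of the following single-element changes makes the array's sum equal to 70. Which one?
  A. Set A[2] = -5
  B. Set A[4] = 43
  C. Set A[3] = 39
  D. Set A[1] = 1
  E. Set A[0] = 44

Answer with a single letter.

Answer: C

Derivation:
Option A: A[2] -4->-5, delta=-1, new_sum=78+(-1)=77
Option B: A[4] 6->43, delta=37, new_sum=78+(37)=115
Option C: A[3] 47->39, delta=-8, new_sum=78+(-8)=70 <-- matches target
Option D: A[1] 2->1, delta=-1, new_sum=78+(-1)=77
Option E: A[0] 27->44, delta=17, new_sum=78+(17)=95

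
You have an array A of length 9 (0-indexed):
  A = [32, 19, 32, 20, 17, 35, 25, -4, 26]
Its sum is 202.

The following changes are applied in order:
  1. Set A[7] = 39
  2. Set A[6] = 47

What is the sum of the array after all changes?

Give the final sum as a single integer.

Answer: 267

Derivation:
Initial sum: 202
Change 1: A[7] -4 -> 39, delta = 43, sum = 245
Change 2: A[6] 25 -> 47, delta = 22, sum = 267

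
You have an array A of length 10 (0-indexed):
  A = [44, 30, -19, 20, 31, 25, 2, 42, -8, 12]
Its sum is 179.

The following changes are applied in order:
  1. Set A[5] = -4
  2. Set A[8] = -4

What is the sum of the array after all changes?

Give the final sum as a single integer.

Initial sum: 179
Change 1: A[5] 25 -> -4, delta = -29, sum = 150
Change 2: A[8] -8 -> -4, delta = 4, sum = 154

Answer: 154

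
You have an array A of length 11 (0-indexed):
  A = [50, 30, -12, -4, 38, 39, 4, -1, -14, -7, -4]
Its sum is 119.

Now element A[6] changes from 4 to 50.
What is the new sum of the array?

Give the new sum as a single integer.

Old value at index 6: 4
New value at index 6: 50
Delta = 50 - 4 = 46
New sum = old_sum + delta = 119 + (46) = 165

Answer: 165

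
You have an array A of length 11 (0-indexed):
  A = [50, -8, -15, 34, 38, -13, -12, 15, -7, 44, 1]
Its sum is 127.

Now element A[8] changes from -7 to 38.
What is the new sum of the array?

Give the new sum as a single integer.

Answer: 172

Derivation:
Old value at index 8: -7
New value at index 8: 38
Delta = 38 - -7 = 45
New sum = old_sum + delta = 127 + (45) = 172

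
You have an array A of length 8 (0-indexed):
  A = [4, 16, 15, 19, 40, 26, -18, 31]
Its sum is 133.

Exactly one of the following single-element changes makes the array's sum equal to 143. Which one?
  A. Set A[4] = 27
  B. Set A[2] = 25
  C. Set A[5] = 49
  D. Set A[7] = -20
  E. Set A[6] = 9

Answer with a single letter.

Answer: B

Derivation:
Option A: A[4] 40->27, delta=-13, new_sum=133+(-13)=120
Option B: A[2] 15->25, delta=10, new_sum=133+(10)=143 <-- matches target
Option C: A[5] 26->49, delta=23, new_sum=133+(23)=156
Option D: A[7] 31->-20, delta=-51, new_sum=133+(-51)=82
Option E: A[6] -18->9, delta=27, new_sum=133+(27)=160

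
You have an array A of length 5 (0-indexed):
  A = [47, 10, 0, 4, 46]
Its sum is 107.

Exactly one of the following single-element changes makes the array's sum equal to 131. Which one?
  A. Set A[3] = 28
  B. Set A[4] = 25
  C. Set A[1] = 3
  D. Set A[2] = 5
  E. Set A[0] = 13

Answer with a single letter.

Answer: A

Derivation:
Option A: A[3] 4->28, delta=24, new_sum=107+(24)=131 <-- matches target
Option B: A[4] 46->25, delta=-21, new_sum=107+(-21)=86
Option C: A[1] 10->3, delta=-7, new_sum=107+(-7)=100
Option D: A[2] 0->5, delta=5, new_sum=107+(5)=112
Option E: A[0] 47->13, delta=-34, new_sum=107+(-34)=73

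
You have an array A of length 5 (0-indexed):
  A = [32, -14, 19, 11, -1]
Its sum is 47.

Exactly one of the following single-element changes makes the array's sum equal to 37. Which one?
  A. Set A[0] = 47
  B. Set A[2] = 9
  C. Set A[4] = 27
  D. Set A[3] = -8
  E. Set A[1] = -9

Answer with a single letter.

Option A: A[0] 32->47, delta=15, new_sum=47+(15)=62
Option B: A[2] 19->9, delta=-10, new_sum=47+(-10)=37 <-- matches target
Option C: A[4] -1->27, delta=28, new_sum=47+(28)=75
Option D: A[3] 11->-8, delta=-19, new_sum=47+(-19)=28
Option E: A[1] -14->-9, delta=5, new_sum=47+(5)=52

Answer: B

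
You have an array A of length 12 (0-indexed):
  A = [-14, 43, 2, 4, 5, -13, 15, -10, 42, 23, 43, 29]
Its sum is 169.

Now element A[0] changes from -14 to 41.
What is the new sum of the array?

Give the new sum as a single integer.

Old value at index 0: -14
New value at index 0: 41
Delta = 41 - -14 = 55
New sum = old_sum + delta = 169 + (55) = 224

Answer: 224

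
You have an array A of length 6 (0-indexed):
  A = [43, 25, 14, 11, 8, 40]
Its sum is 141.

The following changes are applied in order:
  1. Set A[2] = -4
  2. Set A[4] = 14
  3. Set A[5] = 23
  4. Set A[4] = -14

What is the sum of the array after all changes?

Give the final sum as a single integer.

Initial sum: 141
Change 1: A[2] 14 -> -4, delta = -18, sum = 123
Change 2: A[4] 8 -> 14, delta = 6, sum = 129
Change 3: A[5] 40 -> 23, delta = -17, sum = 112
Change 4: A[4] 14 -> -14, delta = -28, sum = 84

Answer: 84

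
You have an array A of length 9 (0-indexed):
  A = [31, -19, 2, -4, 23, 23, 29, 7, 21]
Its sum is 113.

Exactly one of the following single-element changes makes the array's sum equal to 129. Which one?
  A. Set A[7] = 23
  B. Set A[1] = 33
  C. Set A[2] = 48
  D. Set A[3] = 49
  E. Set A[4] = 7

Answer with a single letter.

Option A: A[7] 7->23, delta=16, new_sum=113+(16)=129 <-- matches target
Option B: A[1] -19->33, delta=52, new_sum=113+(52)=165
Option C: A[2] 2->48, delta=46, new_sum=113+(46)=159
Option D: A[3] -4->49, delta=53, new_sum=113+(53)=166
Option E: A[4] 23->7, delta=-16, new_sum=113+(-16)=97

Answer: A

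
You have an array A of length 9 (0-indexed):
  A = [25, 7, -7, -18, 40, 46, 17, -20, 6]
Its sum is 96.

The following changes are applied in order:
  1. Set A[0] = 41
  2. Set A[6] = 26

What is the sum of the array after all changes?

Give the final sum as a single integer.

Initial sum: 96
Change 1: A[0] 25 -> 41, delta = 16, sum = 112
Change 2: A[6] 17 -> 26, delta = 9, sum = 121

Answer: 121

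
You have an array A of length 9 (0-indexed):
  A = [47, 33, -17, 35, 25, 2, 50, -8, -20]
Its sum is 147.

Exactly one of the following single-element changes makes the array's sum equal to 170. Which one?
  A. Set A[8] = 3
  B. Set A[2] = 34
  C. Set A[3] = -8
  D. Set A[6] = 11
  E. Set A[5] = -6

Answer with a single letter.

Answer: A

Derivation:
Option A: A[8] -20->3, delta=23, new_sum=147+(23)=170 <-- matches target
Option B: A[2] -17->34, delta=51, new_sum=147+(51)=198
Option C: A[3] 35->-8, delta=-43, new_sum=147+(-43)=104
Option D: A[6] 50->11, delta=-39, new_sum=147+(-39)=108
Option E: A[5] 2->-6, delta=-8, new_sum=147+(-8)=139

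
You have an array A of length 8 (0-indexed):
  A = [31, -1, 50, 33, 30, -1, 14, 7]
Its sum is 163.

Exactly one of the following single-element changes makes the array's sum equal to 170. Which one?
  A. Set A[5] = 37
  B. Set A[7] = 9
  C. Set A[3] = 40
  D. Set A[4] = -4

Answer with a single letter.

Option A: A[5] -1->37, delta=38, new_sum=163+(38)=201
Option B: A[7] 7->9, delta=2, new_sum=163+(2)=165
Option C: A[3] 33->40, delta=7, new_sum=163+(7)=170 <-- matches target
Option D: A[4] 30->-4, delta=-34, new_sum=163+(-34)=129

Answer: C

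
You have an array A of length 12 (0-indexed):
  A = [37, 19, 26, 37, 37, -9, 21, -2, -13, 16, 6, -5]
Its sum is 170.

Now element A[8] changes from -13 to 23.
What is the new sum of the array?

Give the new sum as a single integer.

Answer: 206

Derivation:
Old value at index 8: -13
New value at index 8: 23
Delta = 23 - -13 = 36
New sum = old_sum + delta = 170 + (36) = 206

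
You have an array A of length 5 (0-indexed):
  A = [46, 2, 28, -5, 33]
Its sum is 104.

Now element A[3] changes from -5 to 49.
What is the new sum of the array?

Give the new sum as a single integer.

Answer: 158

Derivation:
Old value at index 3: -5
New value at index 3: 49
Delta = 49 - -5 = 54
New sum = old_sum + delta = 104 + (54) = 158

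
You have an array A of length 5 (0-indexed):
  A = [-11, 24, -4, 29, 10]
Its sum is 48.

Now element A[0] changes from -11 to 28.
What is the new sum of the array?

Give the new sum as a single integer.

Answer: 87

Derivation:
Old value at index 0: -11
New value at index 0: 28
Delta = 28 - -11 = 39
New sum = old_sum + delta = 48 + (39) = 87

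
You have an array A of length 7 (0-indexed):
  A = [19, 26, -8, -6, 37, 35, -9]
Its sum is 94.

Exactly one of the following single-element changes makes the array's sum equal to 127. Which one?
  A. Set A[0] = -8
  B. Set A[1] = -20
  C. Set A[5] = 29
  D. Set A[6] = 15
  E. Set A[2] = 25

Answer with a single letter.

Answer: E

Derivation:
Option A: A[0] 19->-8, delta=-27, new_sum=94+(-27)=67
Option B: A[1] 26->-20, delta=-46, new_sum=94+(-46)=48
Option C: A[5] 35->29, delta=-6, new_sum=94+(-6)=88
Option D: A[6] -9->15, delta=24, new_sum=94+(24)=118
Option E: A[2] -8->25, delta=33, new_sum=94+(33)=127 <-- matches target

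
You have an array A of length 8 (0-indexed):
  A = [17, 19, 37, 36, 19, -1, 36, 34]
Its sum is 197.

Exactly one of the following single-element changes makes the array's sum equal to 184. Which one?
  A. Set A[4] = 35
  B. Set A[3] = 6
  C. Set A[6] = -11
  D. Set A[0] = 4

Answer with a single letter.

Answer: D

Derivation:
Option A: A[4] 19->35, delta=16, new_sum=197+(16)=213
Option B: A[3] 36->6, delta=-30, new_sum=197+(-30)=167
Option C: A[6] 36->-11, delta=-47, new_sum=197+(-47)=150
Option D: A[0] 17->4, delta=-13, new_sum=197+(-13)=184 <-- matches target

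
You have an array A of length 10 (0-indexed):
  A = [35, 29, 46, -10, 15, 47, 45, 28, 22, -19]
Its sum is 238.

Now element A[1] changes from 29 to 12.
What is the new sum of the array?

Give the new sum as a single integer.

Answer: 221

Derivation:
Old value at index 1: 29
New value at index 1: 12
Delta = 12 - 29 = -17
New sum = old_sum + delta = 238 + (-17) = 221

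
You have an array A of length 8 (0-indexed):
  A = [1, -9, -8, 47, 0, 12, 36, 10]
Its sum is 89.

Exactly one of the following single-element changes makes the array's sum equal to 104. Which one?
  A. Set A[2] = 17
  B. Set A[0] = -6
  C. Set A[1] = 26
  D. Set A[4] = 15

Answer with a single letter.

Option A: A[2] -8->17, delta=25, new_sum=89+(25)=114
Option B: A[0] 1->-6, delta=-7, new_sum=89+(-7)=82
Option C: A[1] -9->26, delta=35, new_sum=89+(35)=124
Option D: A[4] 0->15, delta=15, new_sum=89+(15)=104 <-- matches target

Answer: D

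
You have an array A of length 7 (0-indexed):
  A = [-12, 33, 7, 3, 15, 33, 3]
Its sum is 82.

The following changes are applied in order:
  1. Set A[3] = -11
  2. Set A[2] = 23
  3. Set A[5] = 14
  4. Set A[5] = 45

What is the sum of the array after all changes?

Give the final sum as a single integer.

Initial sum: 82
Change 1: A[3] 3 -> -11, delta = -14, sum = 68
Change 2: A[2] 7 -> 23, delta = 16, sum = 84
Change 3: A[5] 33 -> 14, delta = -19, sum = 65
Change 4: A[5] 14 -> 45, delta = 31, sum = 96

Answer: 96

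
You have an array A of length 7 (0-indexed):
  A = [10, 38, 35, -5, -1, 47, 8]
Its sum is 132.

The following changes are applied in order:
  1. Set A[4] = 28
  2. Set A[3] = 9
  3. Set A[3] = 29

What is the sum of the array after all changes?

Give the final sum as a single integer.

Answer: 195

Derivation:
Initial sum: 132
Change 1: A[4] -1 -> 28, delta = 29, sum = 161
Change 2: A[3] -5 -> 9, delta = 14, sum = 175
Change 3: A[3] 9 -> 29, delta = 20, sum = 195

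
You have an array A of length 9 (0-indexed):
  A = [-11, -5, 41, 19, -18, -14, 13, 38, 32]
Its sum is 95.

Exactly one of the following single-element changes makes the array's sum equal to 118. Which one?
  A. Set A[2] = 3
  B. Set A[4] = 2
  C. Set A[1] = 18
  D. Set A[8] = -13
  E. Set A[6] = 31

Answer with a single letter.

Answer: C

Derivation:
Option A: A[2] 41->3, delta=-38, new_sum=95+(-38)=57
Option B: A[4] -18->2, delta=20, new_sum=95+(20)=115
Option C: A[1] -5->18, delta=23, new_sum=95+(23)=118 <-- matches target
Option D: A[8] 32->-13, delta=-45, new_sum=95+(-45)=50
Option E: A[6] 13->31, delta=18, new_sum=95+(18)=113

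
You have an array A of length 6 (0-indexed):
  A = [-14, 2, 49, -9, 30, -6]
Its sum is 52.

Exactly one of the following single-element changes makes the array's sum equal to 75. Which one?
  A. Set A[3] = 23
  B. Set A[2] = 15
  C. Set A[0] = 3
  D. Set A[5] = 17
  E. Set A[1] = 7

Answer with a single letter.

Option A: A[3] -9->23, delta=32, new_sum=52+(32)=84
Option B: A[2] 49->15, delta=-34, new_sum=52+(-34)=18
Option C: A[0] -14->3, delta=17, new_sum=52+(17)=69
Option D: A[5] -6->17, delta=23, new_sum=52+(23)=75 <-- matches target
Option E: A[1] 2->7, delta=5, new_sum=52+(5)=57

Answer: D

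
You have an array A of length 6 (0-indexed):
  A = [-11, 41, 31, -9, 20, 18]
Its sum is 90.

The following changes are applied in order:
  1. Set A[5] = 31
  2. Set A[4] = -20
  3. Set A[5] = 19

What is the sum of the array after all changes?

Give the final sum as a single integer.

Initial sum: 90
Change 1: A[5] 18 -> 31, delta = 13, sum = 103
Change 2: A[4] 20 -> -20, delta = -40, sum = 63
Change 3: A[5] 31 -> 19, delta = -12, sum = 51

Answer: 51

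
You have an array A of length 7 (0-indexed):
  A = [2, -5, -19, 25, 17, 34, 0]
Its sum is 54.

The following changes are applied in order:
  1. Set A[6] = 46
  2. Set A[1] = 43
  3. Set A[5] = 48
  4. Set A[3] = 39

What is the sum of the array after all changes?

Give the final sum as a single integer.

Answer: 176

Derivation:
Initial sum: 54
Change 1: A[6] 0 -> 46, delta = 46, sum = 100
Change 2: A[1] -5 -> 43, delta = 48, sum = 148
Change 3: A[5] 34 -> 48, delta = 14, sum = 162
Change 4: A[3] 25 -> 39, delta = 14, sum = 176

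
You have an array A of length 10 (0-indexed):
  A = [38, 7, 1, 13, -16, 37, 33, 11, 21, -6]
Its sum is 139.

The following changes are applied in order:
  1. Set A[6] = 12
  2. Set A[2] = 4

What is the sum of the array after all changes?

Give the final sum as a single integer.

Answer: 121

Derivation:
Initial sum: 139
Change 1: A[6] 33 -> 12, delta = -21, sum = 118
Change 2: A[2] 1 -> 4, delta = 3, sum = 121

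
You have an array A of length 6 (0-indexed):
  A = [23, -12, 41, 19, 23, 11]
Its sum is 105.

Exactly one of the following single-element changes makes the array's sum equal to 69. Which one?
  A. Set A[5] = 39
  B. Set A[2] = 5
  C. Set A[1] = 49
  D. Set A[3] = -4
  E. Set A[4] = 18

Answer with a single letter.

Option A: A[5] 11->39, delta=28, new_sum=105+(28)=133
Option B: A[2] 41->5, delta=-36, new_sum=105+(-36)=69 <-- matches target
Option C: A[1] -12->49, delta=61, new_sum=105+(61)=166
Option D: A[3] 19->-4, delta=-23, new_sum=105+(-23)=82
Option E: A[4] 23->18, delta=-5, new_sum=105+(-5)=100

Answer: B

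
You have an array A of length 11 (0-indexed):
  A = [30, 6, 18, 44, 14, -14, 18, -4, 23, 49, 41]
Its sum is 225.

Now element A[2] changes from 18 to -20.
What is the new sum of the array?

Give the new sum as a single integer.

Answer: 187

Derivation:
Old value at index 2: 18
New value at index 2: -20
Delta = -20 - 18 = -38
New sum = old_sum + delta = 225 + (-38) = 187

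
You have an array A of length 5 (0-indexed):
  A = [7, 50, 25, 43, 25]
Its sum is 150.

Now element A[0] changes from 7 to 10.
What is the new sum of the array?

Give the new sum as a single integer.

Old value at index 0: 7
New value at index 0: 10
Delta = 10 - 7 = 3
New sum = old_sum + delta = 150 + (3) = 153

Answer: 153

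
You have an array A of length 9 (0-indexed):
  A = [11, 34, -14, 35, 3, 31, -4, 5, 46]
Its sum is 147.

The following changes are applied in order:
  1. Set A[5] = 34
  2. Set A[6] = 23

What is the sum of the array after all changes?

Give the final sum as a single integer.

Initial sum: 147
Change 1: A[5] 31 -> 34, delta = 3, sum = 150
Change 2: A[6] -4 -> 23, delta = 27, sum = 177

Answer: 177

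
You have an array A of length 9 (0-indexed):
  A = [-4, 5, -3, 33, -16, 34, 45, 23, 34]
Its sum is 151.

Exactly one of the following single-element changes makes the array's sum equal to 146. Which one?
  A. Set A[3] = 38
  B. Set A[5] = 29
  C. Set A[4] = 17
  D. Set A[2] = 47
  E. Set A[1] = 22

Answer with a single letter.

Answer: B

Derivation:
Option A: A[3] 33->38, delta=5, new_sum=151+(5)=156
Option B: A[5] 34->29, delta=-5, new_sum=151+(-5)=146 <-- matches target
Option C: A[4] -16->17, delta=33, new_sum=151+(33)=184
Option D: A[2] -3->47, delta=50, new_sum=151+(50)=201
Option E: A[1] 5->22, delta=17, new_sum=151+(17)=168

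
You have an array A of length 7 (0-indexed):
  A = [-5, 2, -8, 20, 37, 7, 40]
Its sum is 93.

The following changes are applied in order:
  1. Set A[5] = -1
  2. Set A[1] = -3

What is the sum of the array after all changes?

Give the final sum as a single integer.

Answer: 80

Derivation:
Initial sum: 93
Change 1: A[5] 7 -> -1, delta = -8, sum = 85
Change 2: A[1] 2 -> -3, delta = -5, sum = 80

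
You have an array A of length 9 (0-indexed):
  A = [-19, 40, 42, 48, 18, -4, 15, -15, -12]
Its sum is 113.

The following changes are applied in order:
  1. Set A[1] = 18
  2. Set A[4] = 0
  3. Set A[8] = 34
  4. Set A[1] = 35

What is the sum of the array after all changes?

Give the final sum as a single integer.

Answer: 136

Derivation:
Initial sum: 113
Change 1: A[1] 40 -> 18, delta = -22, sum = 91
Change 2: A[4] 18 -> 0, delta = -18, sum = 73
Change 3: A[8] -12 -> 34, delta = 46, sum = 119
Change 4: A[1] 18 -> 35, delta = 17, sum = 136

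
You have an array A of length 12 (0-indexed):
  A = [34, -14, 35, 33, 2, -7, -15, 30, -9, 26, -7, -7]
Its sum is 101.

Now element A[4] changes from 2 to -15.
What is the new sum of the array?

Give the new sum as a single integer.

Old value at index 4: 2
New value at index 4: -15
Delta = -15 - 2 = -17
New sum = old_sum + delta = 101 + (-17) = 84

Answer: 84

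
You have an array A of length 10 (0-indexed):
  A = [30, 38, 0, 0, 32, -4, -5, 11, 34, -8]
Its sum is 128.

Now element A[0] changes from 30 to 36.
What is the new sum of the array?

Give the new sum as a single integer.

Answer: 134

Derivation:
Old value at index 0: 30
New value at index 0: 36
Delta = 36 - 30 = 6
New sum = old_sum + delta = 128 + (6) = 134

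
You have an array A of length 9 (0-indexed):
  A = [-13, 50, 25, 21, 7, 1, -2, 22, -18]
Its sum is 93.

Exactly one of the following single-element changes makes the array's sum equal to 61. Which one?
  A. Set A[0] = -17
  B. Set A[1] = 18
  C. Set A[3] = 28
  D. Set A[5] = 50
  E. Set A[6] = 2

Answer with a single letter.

Answer: B

Derivation:
Option A: A[0] -13->-17, delta=-4, new_sum=93+(-4)=89
Option B: A[1] 50->18, delta=-32, new_sum=93+(-32)=61 <-- matches target
Option C: A[3] 21->28, delta=7, new_sum=93+(7)=100
Option D: A[5] 1->50, delta=49, new_sum=93+(49)=142
Option E: A[6] -2->2, delta=4, new_sum=93+(4)=97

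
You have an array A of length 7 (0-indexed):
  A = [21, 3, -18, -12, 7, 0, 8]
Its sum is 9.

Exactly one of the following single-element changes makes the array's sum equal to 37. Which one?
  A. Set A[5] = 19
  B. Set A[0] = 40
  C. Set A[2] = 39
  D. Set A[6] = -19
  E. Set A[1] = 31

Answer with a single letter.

Answer: E

Derivation:
Option A: A[5] 0->19, delta=19, new_sum=9+(19)=28
Option B: A[0] 21->40, delta=19, new_sum=9+(19)=28
Option C: A[2] -18->39, delta=57, new_sum=9+(57)=66
Option D: A[6] 8->-19, delta=-27, new_sum=9+(-27)=-18
Option E: A[1] 3->31, delta=28, new_sum=9+(28)=37 <-- matches target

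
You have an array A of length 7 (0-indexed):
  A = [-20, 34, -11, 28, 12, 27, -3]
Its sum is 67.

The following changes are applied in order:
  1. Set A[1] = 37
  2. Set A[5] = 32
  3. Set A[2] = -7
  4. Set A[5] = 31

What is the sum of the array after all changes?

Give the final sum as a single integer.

Initial sum: 67
Change 1: A[1] 34 -> 37, delta = 3, sum = 70
Change 2: A[5] 27 -> 32, delta = 5, sum = 75
Change 3: A[2] -11 -> -7, delta = 4, sum = 79
Change 4: A[5] 32 -> 31, delta = -1, sum = 78

Answer: 78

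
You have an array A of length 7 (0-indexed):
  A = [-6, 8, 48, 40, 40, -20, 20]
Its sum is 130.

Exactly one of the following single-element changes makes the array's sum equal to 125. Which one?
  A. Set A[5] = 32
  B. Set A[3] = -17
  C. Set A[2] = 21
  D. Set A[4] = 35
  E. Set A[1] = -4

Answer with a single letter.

Answer: D

Derivation:
Option A: A[5] -20->32, delta=52, new_sum=130+(52)=182
Option B: A[3] 40->-17, delta=-57, new_sum=130+(-57)=73
Option C: A[2] 48->21, delta=-27, new_sum=130+(-27)=103
Option D: A[4] 40->35, delta=-5, new_sum=130+(-5)=125 <-- matches target
Option E: A[1] 8->-4, delta=-12, new_sum=130+(-12)=118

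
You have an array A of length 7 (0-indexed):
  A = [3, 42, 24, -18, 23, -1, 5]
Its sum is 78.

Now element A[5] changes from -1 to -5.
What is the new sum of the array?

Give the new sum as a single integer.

Answer: 74

Derivation:
Old value at index 5: -1
New value at index 5: -5
Delta = -5 - -1 = -4
New sum = old_sum + delta = 78 + (-4) = 74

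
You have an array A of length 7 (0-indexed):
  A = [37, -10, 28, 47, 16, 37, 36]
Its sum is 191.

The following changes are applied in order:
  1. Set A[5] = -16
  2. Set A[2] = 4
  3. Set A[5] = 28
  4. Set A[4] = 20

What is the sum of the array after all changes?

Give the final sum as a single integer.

Answer: 162

Derivation:
Initial sum: 191
Change 1: A[5] 37 -> -16, delta = -53, sum = 138
Change 2: A[2] 28 -> 4, delta = -24, sum = 114
Change 3: A[5] -16 -> 28, delta = 44, sum = 158
Change 4: A[4] 16 -> 20, delta = 4, sum = 162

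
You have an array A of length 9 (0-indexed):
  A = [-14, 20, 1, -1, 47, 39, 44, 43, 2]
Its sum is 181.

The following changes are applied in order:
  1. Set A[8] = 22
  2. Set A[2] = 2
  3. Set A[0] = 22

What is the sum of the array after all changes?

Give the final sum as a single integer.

Initial sum: 181
Change 1: A[8] 2 -> 22, delta = 20, sum = 201
Change 2: A[2] 1 -> 2, delta = 1, sum = 202
Change 3: A[0] -14 -> 22, delta = 36, sum = 238

Answer: 238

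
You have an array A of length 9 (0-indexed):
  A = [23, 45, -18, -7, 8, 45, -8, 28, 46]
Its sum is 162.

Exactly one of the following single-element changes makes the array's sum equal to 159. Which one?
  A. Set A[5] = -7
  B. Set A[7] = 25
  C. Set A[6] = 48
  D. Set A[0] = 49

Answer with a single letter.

Answer: B

Derivation:
Option A: A[5] 45->-7, delta=-52, new_sum=162+(-52)=110
Option B: A[7] 28->25, delta=-3, new_sum=162+(-3)=159 <-- matches target
Option C: A[6] -8->48, delta=56, new_sum=162+(56)=218
Option D: A[0] 23->49, delta=26, new_sum=162+(26)=188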